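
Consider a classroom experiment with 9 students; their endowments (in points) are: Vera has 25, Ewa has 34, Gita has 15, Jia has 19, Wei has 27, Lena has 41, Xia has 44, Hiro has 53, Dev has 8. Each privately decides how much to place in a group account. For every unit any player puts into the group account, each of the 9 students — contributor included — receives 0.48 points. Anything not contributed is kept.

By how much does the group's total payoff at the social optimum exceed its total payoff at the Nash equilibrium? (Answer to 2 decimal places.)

The private return per contributed unit is 0.48 < 1 for everyone, so the Nash equilibrium is zero contribution and the group total is Σ E_j = 25 + 34 + 15 + 19 + 27 + 41 + 44 + 53 + 8 = 266.
Each contributed unit returns 4.320 to the group, so the social optimum is full contribution by everyone: group total = 4.320 × 266 = 1149.12.
Efficiency loss = (4.320 − 1) × 266 = 883.12.

883.12 points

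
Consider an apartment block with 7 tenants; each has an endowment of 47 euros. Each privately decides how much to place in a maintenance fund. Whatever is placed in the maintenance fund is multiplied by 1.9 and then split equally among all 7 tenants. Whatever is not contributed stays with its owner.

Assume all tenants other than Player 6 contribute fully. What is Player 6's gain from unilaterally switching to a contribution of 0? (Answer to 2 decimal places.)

34.24 euros

Switching from a contribution of 47 to 0 lets Player 6 keep an extra 47 euros, but lowers the maintenance fund by 47, which costs Player 6 their own share of that drop: 1.9/7 × 47 = 12.76.
Net gain = 47 − 12.76 = 34.24. The private return per contributed unit (0.2714) is below 1, so free-riding is indeed the best response regardless of what the others do.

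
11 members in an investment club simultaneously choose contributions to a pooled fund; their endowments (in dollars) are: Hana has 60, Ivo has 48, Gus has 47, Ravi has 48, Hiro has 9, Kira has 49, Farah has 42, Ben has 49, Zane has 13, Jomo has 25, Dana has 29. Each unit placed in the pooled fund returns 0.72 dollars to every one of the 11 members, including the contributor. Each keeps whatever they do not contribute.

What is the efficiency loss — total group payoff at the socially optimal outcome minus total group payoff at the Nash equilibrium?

The private return per contributed unit is 0.72 < 1 for everyone, so the Nash equilibrium is zero contribution and the group total is Σ E_j = 60 + 48 + 47 + 48 + 9 + 49 + 42 + 49 + 13 + 25 + 29 = 419.
Each contributed unit returns 7.920 to the group, so the social optimum is full contribution by everyone: group total = 7.920 × 419 = 3318.48.
Efficiency loss = (7.920 − 1) × 419 = 2899.48.

2899.48 dollars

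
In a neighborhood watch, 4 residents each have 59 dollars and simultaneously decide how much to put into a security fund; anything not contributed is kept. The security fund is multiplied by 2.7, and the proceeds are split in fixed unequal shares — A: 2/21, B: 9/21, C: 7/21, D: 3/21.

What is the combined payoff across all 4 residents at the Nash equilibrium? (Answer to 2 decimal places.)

For player j, contributing a unit is worthwhile iff 2.7 × (j's share) ≥ 1, i.e. iff j's share is at least 0.3704.
Only B (9/21) clears that bar, contributing 59; the remaining 3 contribute 0. Total contributed: 59.
The security fund pays out 2.7 × 59 = 159.30 in total (split across the unequal shares, but the aggregate is all that matters for the group sum).
The 3 free-riders keep 59 each, adding 177. Group total = 177 + 159.30 = 336.30.

336.30 dollars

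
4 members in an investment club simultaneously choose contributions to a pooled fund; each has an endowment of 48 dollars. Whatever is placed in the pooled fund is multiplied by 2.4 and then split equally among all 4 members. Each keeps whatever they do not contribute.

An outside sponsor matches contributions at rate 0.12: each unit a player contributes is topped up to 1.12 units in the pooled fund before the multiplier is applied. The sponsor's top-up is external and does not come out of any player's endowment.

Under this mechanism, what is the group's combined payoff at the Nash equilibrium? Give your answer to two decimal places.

192.00 dollars

The effective private return is 2.4 × 1.12 / 4 = 0.6720, which is still under 1, so the mechanism doesn't change anyone's dominant strategy: zero contribution.
At the Nash equilibrium no one contributes; group total payoff = 4 × 48 = 192.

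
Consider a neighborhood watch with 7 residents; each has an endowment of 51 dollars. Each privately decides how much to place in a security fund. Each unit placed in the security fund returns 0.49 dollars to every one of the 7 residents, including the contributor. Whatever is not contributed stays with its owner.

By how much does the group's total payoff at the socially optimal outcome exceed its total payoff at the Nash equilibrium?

The private return per contributed unit is 0.49 < 1, so contributing 0 is dominant for every player. At the Nash equilibrium everyone keeps their 51, and the group total is 7 × 51 = 357.
Each contributed unit returns 3.430 to the group as a whole (0.49 to each of 7 players), which exceeds 1, so the social optimum is full contribution: group total = 3.430 × 357 = 1224.51.
Efficiency loss = 1224.51 − 357 = 867.51.

867.51 dollars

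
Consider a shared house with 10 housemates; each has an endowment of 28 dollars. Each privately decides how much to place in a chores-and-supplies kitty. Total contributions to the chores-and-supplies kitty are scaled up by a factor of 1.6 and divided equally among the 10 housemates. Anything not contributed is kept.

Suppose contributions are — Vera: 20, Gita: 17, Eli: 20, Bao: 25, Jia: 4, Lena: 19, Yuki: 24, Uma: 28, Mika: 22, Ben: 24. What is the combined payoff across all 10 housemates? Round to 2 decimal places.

Total contributed: 20 + 17 + 20 + 25 + 4 + 19 + 24 + 28 + 22 + 24 = 203; total kept: 10 × 28 − 203 = 77.
The chores-and-supplies kitty pays out 1.6 × 203 = 324.80 in aggregate.
Group total = 77 + 324.80 = 401.80.

401.80 dollars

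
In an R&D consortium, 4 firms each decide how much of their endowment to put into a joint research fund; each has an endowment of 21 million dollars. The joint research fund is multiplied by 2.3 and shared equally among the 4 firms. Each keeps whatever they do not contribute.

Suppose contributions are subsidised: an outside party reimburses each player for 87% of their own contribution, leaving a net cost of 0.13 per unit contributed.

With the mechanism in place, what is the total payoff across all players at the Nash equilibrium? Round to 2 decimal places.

266.28 million dollars

Under the mechanism each unit contributed yields (2.3/4) / 0.13 = 4.4231 back to its contributor per unit of net cost, which exceeds 1, making full contribution the dominant choice for everyone.
At the Nash equilibrium everyone contributes 21. Group total payoff = 4 × (21 × 0.87 + 2.3 × 21) = 266.28.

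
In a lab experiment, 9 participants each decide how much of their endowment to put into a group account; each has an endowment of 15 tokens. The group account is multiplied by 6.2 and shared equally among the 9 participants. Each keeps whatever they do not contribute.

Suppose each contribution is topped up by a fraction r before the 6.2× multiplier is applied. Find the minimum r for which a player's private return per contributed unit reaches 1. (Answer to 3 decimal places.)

0.452

With matching at rate r, one contributed unit becomes (1 + r) in the group account and returns 6.2 × (1 + r) / 9 to the contributor.
Setting this equal to 1: 1 + r = 9/6.2 = 1.4516.
So the minimum matching rate is r = 1.4516 − 1 = 0.452.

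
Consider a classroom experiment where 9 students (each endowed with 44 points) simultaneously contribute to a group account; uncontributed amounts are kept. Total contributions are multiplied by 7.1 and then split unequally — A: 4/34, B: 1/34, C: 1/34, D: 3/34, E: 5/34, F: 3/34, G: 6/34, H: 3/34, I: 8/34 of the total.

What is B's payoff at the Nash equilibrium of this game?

For player j, contributing a unit is worthwhile iff 7.1 × (j's share) ≥ 1, i.e. iff j's share is at least 0.1408.
The shares above 0.1408 belong to E, G and I, contributing 44 each; the remaining 6 contribute 0. Total contributed: 132.
B keeps 44 and receives 7.1 × 132 × 1/34 = 27.56 from the group account, for a payoff of 71.56.

71.56 points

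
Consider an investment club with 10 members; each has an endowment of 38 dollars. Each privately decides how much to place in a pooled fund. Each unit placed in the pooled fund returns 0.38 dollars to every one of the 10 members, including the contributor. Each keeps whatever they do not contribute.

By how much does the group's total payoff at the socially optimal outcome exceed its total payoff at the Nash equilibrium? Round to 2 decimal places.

1064.00 dollars

The private return per contributed unit is 0.38 < 1, so contributing 0 is dominant for every player. At the Nash equilibrium everyone keeps their 38, and the group total is 10 × 38 = 380.
Each contributed unit returns 3.800 to the group as a whole (0.38 to each of 10 players), which exceeds 1, so the social optimum is full contribution: group total = 3.800 × 380 = 1444.00.
Efficiency loss = 1444.00 − 380 = 1064.00.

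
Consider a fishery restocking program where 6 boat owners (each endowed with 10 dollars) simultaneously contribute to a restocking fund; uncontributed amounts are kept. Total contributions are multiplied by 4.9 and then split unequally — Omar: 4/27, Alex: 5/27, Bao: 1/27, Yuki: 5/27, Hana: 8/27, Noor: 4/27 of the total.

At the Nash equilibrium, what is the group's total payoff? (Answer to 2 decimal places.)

99.00 dollars

For player j, contributing a unit is worthwhile iff 4.9 × (j's share) ≥ 1, i.e. iff j's share is at least 0.2041.
Only Hana (8/27) clears that bar, contributing 10; the remaining 5 contribute 0. Total contributed: 10.
The restocking fund pays out 4.9 × 10 = 49.00 in total (split across the unequal shares, but the aggregate is all that matters for the group sum).
The 5 free-riders keep 10 each, adding 50. Group total = 50 + 49.00 = 99.00.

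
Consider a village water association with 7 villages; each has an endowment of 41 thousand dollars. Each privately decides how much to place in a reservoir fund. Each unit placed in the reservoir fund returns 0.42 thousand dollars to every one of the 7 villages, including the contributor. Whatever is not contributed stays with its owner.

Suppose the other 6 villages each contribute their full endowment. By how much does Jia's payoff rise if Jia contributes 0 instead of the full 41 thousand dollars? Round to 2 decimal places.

Switching from a contribution of 41 to 0 lets Jia keep an extra 41 thousand dollars, but lowers the reservoir fund by 41, which costs Jia their own share of that drop: 0.42 × 41 = 17.22.
Net gain = 41 − 17.22 = 23.78. The private return per contributed unit (0.42) is below 1, so free-riding is indeed the best response regardless of what the others do.

23.78 thousand dollars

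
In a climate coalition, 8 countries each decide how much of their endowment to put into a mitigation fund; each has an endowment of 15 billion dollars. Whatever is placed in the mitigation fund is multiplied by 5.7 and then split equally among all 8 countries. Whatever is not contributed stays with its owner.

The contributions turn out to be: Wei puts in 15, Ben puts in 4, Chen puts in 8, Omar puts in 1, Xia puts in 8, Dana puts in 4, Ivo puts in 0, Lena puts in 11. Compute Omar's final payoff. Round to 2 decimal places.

50.34 billion dollars

Total contributed: 15 + 4 + 8 + 1 + 8 + 4 + 0 + 11 = 51.
Each receives 5.7 × 51 / 8 = 36.34 from the mitigation fund.
Omar keeps 15 − 1 = 14, so Omar's payoff is 14 + 36.34 = 50.34.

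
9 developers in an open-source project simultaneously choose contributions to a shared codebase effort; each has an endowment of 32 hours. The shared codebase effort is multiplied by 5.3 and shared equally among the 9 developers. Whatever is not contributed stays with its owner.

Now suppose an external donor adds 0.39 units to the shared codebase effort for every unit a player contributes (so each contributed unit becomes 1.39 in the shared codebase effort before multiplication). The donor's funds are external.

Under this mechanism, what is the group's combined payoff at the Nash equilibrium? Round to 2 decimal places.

Even with the mechanism, each unit contributed returns only 5.3 × 1.39 / 9 = 0.8186 per unit of net cost, so contributing nothing is still dominant.
At the Nash equilibrium no one contributes; group total payoff = 9 × 32 = 288.

288.00 hours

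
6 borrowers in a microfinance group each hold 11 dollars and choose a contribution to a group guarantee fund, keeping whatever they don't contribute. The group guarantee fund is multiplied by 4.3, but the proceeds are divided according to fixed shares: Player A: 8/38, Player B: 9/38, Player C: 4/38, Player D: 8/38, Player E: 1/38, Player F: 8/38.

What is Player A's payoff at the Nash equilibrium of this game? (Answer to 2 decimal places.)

20.96 dollars

Each unit j contributes comes back to j as 4.3 × (j's share), so j prefers to contribute only if that share exceeds 1/4.3 = 0.2326; otherwise keeping the unit dominates.
The only share above 0.2326 is Player B's 9/38, contributing 11; the remaining 5 contribute 0. Total contributed: 11.
Player A keeps 11 and receives 4.3 × 11 × 8/38 = 9.96 from the group guarantee fund, for a payoff of 20.96.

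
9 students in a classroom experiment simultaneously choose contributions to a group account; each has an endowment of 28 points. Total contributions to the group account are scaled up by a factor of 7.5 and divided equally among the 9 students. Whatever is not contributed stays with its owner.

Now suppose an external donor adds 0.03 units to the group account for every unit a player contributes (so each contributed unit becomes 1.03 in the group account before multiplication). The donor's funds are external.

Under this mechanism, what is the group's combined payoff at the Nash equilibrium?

Even with the mechanism, each unit contributed returns only 7.5 × 1.03 / 9 = 0.8583 per unit of net cost, so contributing nothing is still dominant.
At the Nash equilibrium no one contributes; group total payoff = 9 × 28 = 252.

252.00 points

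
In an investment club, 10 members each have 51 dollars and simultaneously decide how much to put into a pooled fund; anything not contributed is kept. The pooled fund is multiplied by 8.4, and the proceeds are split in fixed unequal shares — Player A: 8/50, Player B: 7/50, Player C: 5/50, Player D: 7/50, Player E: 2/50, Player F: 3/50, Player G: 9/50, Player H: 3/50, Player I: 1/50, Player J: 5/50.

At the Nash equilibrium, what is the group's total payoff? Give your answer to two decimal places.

Each unit j contributes comes back to j as 8.4 × (j's share), so j prefers to contribute only if that share exceeds 1/8.4 = 0.1190; otherwise keeping the unit dominates.
The shares above 0.1190 belong to Player A, Player B, Player D and Player G, contributing 51 each; the remaining 6 contribute 0. Total contributed: 204.
The pooled fund pays out 8.4 × 204 = 1713.60 in total (split across the unequal shares, but the aggregate is all that matters for the group sum).
The 6 free-riders keep 51 each, adding 306. Group total = 306 + 1713.60 = 2019.60.

2019.60 dollars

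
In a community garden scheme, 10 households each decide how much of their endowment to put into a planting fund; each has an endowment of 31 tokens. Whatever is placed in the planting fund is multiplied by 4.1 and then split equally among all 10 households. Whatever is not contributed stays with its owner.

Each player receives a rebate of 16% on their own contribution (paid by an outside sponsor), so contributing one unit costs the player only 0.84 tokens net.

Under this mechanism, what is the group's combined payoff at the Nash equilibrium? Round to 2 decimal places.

310.00 tokens

With the mechanism, a contributed unit returns (4.1/10) / 0.84 = 0.4881 per unit of net cost — still below 1 — so contributing 0 remains dominant for every player.
At the Nash equilibrium no one contributes; group total payoff = 10 × 31 = 310.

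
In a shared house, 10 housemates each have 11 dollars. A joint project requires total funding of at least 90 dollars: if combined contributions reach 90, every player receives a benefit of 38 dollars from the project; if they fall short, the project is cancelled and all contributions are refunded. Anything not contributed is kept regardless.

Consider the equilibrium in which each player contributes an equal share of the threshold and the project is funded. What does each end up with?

Equal share of the threshold: 90/10 = 9.
At this profile no one gains by cutting their contribution: any cut drops the total below 90, the project is cancelled, contributions are refunded, and the deviator ends with 11, which is less than 11 − 9 + 38 = 40. Contributing more than 9 just wastes the excess. So contributing exactly 9 is a best response.
Each player's payoff: 11 − 9 + 38 = 40.

40 dollars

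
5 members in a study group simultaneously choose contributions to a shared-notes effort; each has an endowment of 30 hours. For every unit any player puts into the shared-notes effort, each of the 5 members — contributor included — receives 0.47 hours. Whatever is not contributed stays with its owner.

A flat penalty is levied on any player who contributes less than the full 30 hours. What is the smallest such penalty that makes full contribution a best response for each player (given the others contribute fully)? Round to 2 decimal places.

Given the others contribute fully, the best deviation is to contribute 0 (any partial contribution still incurs the fine and gives up units whose private return 0.47 is below 1).
Deviating from 30 to 0 saves 30 hours but forfeits the deviator's share of the drop in the shared-notes effort: 0.47 × 30 = 14.10.
So the deviation gain is 30 − 14.10 = 15.90, and the fine must be at least 15.90 hours to wipe it out.

15.90 hours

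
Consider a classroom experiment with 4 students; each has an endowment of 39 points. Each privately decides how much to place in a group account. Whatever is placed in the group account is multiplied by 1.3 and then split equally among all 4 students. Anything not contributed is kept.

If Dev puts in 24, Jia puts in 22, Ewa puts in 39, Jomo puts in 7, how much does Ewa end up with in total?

29.90 points

Total contributed: 24 + 22 + 39 + 7 = 92.
Each receives 1.3 × 92 / 4 = 29.90 from the group account.
Ewa keeps 39 − 39 = 0, so Ewa's payoff is 0 + 29.90 = 29.90.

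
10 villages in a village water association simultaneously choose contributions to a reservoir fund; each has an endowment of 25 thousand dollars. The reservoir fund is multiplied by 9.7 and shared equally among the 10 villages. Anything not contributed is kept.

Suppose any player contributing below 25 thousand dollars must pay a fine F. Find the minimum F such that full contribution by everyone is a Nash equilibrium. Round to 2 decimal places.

0.75 thousand dollars

Given the others contribute fully, the best deviation is to contribute 0 (any partial contribution still incurs the fine and gives up units whose private return 0.9700 is below 1).
Deviating from 25 to 0 saves 25 thousand dollars but forfeits the deviator's share of the drop in the reservoir fund: 9.7/10 × 25 = 24.25.
So the deviation gain is 25 − 24.25 = 0.75, and the fine must be at least 0.75 thousand dollars to wipe it out.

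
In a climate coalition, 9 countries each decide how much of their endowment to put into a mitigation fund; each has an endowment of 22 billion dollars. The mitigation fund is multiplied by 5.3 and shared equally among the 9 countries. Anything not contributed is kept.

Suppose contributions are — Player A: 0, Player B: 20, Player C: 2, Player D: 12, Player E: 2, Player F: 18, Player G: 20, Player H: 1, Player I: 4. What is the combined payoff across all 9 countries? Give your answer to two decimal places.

537.70 billion dollars

Total contributed: 0 + 20 + 2 + 12 + 2 + 18 + 20 + 1 + 4 = 79; total kept: 9 × 22 − 79 = 119.
The mitigation fund pays out 5.3 × 79 = 418.70 in aggregate.
Group total = 119 + 418.70 = 537.70.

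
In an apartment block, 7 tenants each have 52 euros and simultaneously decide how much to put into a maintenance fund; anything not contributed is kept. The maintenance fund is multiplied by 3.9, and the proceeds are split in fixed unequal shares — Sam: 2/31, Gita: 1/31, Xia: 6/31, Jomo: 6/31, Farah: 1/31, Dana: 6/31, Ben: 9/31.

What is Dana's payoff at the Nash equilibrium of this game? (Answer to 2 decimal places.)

For player j, contributing a unit is worthwhile iff 3.9 × (j's share) ≥ 1, i.e. iff j's share is at least 0.2564.
The only share above 0.2564 is Ben's 9/31, contributing 52; the remaining 6 contribute 0. Total contributed: 52.
Dana keeps 52 and receives 3.9 × 52 × 6/31 = 39.25 from the maintenance fund, for a payoff of 91.25.

91.25 euros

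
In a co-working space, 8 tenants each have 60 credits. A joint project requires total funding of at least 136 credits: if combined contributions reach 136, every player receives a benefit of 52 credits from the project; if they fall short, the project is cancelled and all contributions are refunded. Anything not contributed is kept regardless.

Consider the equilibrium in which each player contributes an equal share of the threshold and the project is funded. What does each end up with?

Equal share of the threshold: 136/8 = 17.
At this profile no one gains by cutting their contribution: any cut drops the total below 136, the project is cancelled, contributions are refunded, and the deviator ends with 60, which is less than 60 − 17 + 52 = 95. Contributing more than 17 just wastes the excess. So contributing exactly 17 is a best response.
Each player's payoff: 60 − 17 + 52 = 95.

95 credits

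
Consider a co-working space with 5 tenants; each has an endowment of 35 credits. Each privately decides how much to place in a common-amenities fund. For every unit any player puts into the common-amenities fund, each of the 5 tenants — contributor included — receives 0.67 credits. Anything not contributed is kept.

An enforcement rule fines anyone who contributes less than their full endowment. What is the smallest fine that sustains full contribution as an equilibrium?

11.55 credits

Given the others contribute fully, the best deviation is to contribute 0 (any partial contribution still incurs the fine and gives up units whose private return 0.67 is below 1).
Deviating from 35 to 0 saves 35 credits but forfeits the deviator's share of the drop in the common-amenities fund: 0.67 × 35 = 23.45.
So the deviation gain is 35 − 23.45 = 11.55, and the fine must be at least 11.55 credits to wipe it out.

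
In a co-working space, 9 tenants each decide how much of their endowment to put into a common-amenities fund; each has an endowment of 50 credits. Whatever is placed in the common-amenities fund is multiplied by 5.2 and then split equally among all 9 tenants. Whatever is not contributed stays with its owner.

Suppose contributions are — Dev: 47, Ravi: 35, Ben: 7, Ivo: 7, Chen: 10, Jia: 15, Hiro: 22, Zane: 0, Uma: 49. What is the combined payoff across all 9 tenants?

1256.40 credits

Total contributed: 47 + 35 + 7 + 7 + 10 + 15 + 22 + 0 + 49 = 192; total kept: 9 × 50 − 192 = 258.
The common-amenities fund pays out 5.2 × 192 = 998.40 in aggregate.
Group total = 258 + 998.40 = 1256.40.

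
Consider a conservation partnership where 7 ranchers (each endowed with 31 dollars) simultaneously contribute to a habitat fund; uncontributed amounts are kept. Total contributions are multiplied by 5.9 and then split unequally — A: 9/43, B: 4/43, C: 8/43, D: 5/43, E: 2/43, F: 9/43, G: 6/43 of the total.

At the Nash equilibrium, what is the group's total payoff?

A player with share s gets back 5.9·s per unit contributed, so full contribution is dominant for anyone with s > 1/5.9 = 0.1695 and zero contribution is dominant for anyone below.
The shares above 0.1695 belong to A, C and F, contributing 31 each; the remaining 4 contribute 0. Total contributed: 93.
The habitat fund pays out 5.9 × 93 = 548.70 in total (split across the unequal shares, but the aggregate is all that matters for the group sum).
The 4 free-riders keep 31 each, adding 124. Group total = 124 + 548.70 = 672.70.

672.70 dollars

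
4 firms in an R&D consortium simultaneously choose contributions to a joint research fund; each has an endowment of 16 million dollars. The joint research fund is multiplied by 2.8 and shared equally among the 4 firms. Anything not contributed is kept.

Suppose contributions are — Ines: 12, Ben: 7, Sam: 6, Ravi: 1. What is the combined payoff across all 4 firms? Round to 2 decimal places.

Total contributed: 12 + 7 + 6 + 1 = 26; total kept: 4 × 16 − 26 = 38.
The joint research fund pays out 2.8 × 26 = 72.80 in aggregate.
Group total = 38 + 72.80 = 110.80.

110.80 million dollars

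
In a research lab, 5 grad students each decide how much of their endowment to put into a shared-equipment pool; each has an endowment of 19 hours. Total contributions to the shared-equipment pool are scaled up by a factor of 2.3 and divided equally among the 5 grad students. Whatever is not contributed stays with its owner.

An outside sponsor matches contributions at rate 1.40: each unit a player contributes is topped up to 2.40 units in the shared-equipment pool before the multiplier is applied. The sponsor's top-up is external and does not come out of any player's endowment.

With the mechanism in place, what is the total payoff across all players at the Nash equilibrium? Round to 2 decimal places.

Under the mechanism each unit contributed yields 2.3 × 2.40 / 5 = 1.1040 back to its contributor per unit of net cost, which exceeds 1, making full contribution the dominant choice for everyone.
So the Nash equilibrium is full contribution by all 5; the group earns 2.3 × 2.40 × 95 = 524.40.

524.40 hours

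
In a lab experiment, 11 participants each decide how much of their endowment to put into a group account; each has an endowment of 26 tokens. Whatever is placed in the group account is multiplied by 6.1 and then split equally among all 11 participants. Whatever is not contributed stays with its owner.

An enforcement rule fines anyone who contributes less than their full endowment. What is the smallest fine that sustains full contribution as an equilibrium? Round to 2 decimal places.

11.58 tokens

Given the others contribute fully, the best deviation is to contribute 0 (any partial contribution still incurs the fine and gives up units whose private return 0.5545 is below 1).
Deviating from 26 to 0 saves 26 tokens but forfeits the deviator's share of the drop in the group account: 6.1/11 × 26 = 14.42.
So the deviation gain is 26 − 14.42 = 11.58, and the fine must be at least 11.58 tokens to wipe it out.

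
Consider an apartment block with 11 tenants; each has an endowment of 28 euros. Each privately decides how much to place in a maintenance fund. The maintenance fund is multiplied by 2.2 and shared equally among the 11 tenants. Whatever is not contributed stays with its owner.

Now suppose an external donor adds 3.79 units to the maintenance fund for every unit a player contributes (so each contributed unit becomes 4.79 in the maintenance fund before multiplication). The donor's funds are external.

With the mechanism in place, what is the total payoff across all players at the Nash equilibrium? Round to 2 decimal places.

Even with the mechanism, each unit contributed returns only 2.2 × 4.79 / 11 = 0.9580 per unit of net cost, so contributing nothing is still dominant.
At the Nash equilibrium no one contributes; group total payoff = 11 × 28 = 308.

308.00 euros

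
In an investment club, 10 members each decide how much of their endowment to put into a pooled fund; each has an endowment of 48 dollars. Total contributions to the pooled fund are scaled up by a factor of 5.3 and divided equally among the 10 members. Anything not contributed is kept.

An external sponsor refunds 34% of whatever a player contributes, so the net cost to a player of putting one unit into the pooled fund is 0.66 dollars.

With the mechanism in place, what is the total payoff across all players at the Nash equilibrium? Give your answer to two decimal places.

The effective private return is (5.3/10) / 0.66 = 0.8030, which is still under 1, so the mechanism doesn't change anyone's dominant strategy: zero contribution.
At the Nash equilibrium no one contributes; group total payoff = 10 × 48 = 480.

480.00 dollars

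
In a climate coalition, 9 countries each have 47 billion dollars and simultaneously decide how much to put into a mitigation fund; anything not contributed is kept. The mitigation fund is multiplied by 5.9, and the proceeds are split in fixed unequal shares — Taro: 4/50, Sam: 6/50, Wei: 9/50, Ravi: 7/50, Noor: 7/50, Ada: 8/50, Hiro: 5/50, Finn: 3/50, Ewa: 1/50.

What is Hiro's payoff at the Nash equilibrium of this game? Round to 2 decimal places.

74.73 billion dollars

Each unit j contributes comes back to j as 5.9 × (j's share), so j prefers to contribute only if that share exceeds 1/5.9 = 0.1695; otherwise keeping the unit dominates.
Wei alone (share 9/50) is above the threshold, contributing 47; the remaining 8 contribute 0. Total contributed: 47.
Hiro keeps 47 and receives 5.9 × 47 × 5/50 = 27.73 from the mitigation fund, for a payoff of 74.73.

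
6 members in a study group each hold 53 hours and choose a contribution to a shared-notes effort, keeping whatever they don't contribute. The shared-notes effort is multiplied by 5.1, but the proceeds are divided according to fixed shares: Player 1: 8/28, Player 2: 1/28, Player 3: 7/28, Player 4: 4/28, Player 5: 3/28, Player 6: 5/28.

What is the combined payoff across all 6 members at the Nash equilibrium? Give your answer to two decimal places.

Player j's private return per contributed unit is 5.1 × (j's share). Contributing is weakly dominant for j when that share is at least 1/5.1 = 0.1961, and contributing 0 is dominant otherwise.
Player 1 and Player 3 are above the threshold, contributing 53 each; the remaining 4 contribute 0. Total contributed: 106.
The shared-notes effort pays out 5.1 × 106 = 540.60 in total (split across the unequal shares, but the aggregate is all that matters for the group sum).
The 4 free-riders keep 53 each, adding 212. Group total = 212 + 540.60 = 752.60.

752.60 hours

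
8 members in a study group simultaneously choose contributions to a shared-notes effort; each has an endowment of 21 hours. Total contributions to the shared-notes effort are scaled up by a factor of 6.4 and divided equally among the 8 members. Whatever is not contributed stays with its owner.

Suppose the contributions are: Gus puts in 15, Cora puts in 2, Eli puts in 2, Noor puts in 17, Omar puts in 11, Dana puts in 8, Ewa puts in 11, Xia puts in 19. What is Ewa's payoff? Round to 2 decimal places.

Total contributed: 15 + 2 + 2 + 17 + 11 + 8 + 11 + 19 = 85.
Each receives 6.4 × 85 / 8 = 68.00 from the shared-notes effort.
Ewa keeps 21 − 11 = 10, so Ewa's payoff is 10 + 68.00 = 78.00.

78.00 hours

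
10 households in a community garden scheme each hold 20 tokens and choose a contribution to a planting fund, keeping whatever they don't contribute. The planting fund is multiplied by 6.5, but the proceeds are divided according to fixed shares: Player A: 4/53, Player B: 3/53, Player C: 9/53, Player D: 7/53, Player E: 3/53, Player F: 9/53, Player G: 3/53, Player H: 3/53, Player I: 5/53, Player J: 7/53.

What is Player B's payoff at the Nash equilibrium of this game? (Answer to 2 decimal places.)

For player j, contributing a unit is worthwhile iff 6.5 × (j's share) ≥ 1, i.e. iff j's share is at least 0.1538.
Player C and Player F clear that bar, contributing 20 each; the remaining 8 contribute 0. Total contributed: 40.
Player B keeps 20 and receives 6.5 × 40 × 3/53 = 14.72 from the planting fund, for a payoff of 34.72.

34.72 tokens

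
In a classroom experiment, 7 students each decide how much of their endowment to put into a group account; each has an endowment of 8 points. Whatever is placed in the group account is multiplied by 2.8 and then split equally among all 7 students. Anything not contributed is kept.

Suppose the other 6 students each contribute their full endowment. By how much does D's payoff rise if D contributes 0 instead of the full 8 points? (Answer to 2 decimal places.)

4.80 points

Switching from a contribution of 8 to 0 lets D keep an extra 8 points, but lowers the group account by 8, which costs D their own share of that drop: 2.8/7 × 8 = 3.20.
Net gain = 8 − 3.20 = 4.80. The private return per contributed unit (0.4000) is below 1, so free-riding is indeed the best response regardless of what the others do.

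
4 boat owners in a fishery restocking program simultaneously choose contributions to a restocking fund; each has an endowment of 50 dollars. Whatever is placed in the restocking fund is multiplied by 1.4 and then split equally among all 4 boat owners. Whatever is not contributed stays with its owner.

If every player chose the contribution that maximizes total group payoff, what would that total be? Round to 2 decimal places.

280.00 dollars

Each contributed unit returns 1.400 to the group as a whole (0.3500 to each of 4 players), which exceeds 1, so the social optimum is full contribution: group total = 1.400 × 200 = 280.00.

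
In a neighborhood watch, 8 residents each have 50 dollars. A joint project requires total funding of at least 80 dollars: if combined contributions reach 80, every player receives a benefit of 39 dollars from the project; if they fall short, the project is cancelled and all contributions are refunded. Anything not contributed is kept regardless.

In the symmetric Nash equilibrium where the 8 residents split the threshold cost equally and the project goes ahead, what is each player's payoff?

Equal share of the threshold: 80/8 = 10.
At this profile no one gains by cutting their contribution: any cut drops the total below 80, the project is cancelled, contributions are refunded, and the deviator ends with 50, which is less than 50 − 10 + 39 = 79. Contributing more than 10 just wastes the excess. So contributing exactly 10 is a best response.
Each player's payoff: 50 − 10 + 39 = 79.

79 dollars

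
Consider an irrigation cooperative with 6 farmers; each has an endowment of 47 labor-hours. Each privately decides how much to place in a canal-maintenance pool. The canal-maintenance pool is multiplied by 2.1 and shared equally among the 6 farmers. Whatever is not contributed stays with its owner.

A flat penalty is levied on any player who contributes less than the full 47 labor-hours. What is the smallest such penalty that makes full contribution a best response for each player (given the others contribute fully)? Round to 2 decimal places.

Given the others contribute fully, the best deviation is to contribute 0 (any partial contribution still incurs the fine and gives up units whose private return 0.3500 is below 1).
Deviating from 47 to 0 saves 47 labor-hours but forfeits the deviator's share of the drop in the canal-maintenance pool: 2.1/6 × 47 = 16.45.
So the deviation gain is 47 − 16.45 = 30.55, and the fine must be at least 30.55 labor-hours to wipe it out.

30.55 labor-hours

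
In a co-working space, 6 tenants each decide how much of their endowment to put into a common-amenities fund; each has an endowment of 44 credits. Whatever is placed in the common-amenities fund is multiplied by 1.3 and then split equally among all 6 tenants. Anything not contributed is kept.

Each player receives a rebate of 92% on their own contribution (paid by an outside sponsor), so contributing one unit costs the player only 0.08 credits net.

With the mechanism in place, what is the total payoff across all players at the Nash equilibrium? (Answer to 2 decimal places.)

586.08 credits

The effective private return per unit is now (1.3/6) / 0.08 = 2.7083 > 1, so every player's dominant strategy flips to full contribution.
So the Nash equilibrium is full contribution by all 6; the group earns 6 × (44 × 0.92 + 1.3 × 44) = 586.08.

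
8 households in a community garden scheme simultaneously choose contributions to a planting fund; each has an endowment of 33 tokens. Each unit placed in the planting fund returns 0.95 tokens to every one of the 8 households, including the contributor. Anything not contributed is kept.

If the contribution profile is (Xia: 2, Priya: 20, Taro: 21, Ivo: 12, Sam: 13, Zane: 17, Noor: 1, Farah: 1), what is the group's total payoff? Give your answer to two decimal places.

838.20 tokens

Total contributed: 2 + 20 + 21 + 12 + 13 + 17 + 1 + 1 = 87; total kept: 8 × 33 − 87 = 177.
The planting fund pays out 0.95 × 8 × 87 = 661.20 in aggregate.
Group total = 177 + 661.20 = 838.20.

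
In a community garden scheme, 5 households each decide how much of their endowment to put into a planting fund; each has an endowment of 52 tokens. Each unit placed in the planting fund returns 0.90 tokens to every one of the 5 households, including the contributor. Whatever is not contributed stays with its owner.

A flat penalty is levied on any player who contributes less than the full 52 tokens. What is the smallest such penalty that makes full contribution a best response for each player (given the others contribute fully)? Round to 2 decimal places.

5.20 tokens

Given the others contribute fully, the best deviation is to contribute 0 (any partial contribution still incurs the fine and gives up units whose private return 0.90 is below 1).
Deviating from 52 to 0 saves 52 tokens but forfeits the deviator's share of the drop in the planting fund: 0.90 × 52 = 46.80.
So the deviation gain is 52 − 46.80 = 5.20, and the fine must be at least 5.20 tokens to wipe it out.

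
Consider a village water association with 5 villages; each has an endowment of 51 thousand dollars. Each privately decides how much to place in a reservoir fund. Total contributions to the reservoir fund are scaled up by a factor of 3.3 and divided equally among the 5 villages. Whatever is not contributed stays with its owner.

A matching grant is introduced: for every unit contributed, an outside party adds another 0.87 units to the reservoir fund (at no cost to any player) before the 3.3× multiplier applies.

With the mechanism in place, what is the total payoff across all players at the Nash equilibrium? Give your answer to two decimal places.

1573.61 thousand dollars

The effective private return per unit is now 3.3 × 1.87 / 5 = 1.2342 > 1, so every player's dominant strategy flips to full contribution.
At the Nash equilibrium everyone contributes 51. Group total payoff = 3.3 × 1.87 × 255 = 1573.61.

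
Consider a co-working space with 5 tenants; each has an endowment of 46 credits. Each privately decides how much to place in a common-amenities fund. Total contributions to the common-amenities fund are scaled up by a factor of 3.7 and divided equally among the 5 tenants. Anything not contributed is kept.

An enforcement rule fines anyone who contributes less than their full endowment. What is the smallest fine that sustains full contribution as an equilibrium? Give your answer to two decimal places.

Given the others contribute fully, the best deviation is to contribute 0 (any partial contribution still incurs the fine and gives up units whose private return 0.7400 is below 1).
Deviating from 46 to 0 saves 46 credits but forfeits the deviator's share of the drop in the common-amenities fund: 3.7/5 × 46 = 34.04.
So the deviation gain is 46 − 34.04 = 11.96, and the fine must be at least 11.96 credits to wipe it out.

11.96 credits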